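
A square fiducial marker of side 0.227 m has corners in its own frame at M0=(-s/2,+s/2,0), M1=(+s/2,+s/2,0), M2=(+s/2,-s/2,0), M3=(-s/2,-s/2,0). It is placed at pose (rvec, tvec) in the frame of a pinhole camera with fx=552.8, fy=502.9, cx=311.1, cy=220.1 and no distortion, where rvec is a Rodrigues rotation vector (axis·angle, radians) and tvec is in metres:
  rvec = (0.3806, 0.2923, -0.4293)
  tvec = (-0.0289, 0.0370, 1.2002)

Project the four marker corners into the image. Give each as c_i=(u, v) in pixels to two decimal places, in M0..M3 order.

c0=(278.07, 287.94) c1=(367.29, 259.33) c2=(320.07, 176.46) c3=(229.03, 212.13)

Intrinsics K: fx=552.8, fy=502.9, cx=311.1, cy=220.1
Marker side s = 0.227 m; corners in marker frame (Z=0):
  M0 = (-0.1135, +0.1135, 0)
  M1 = (+0.1135, +0.1135, 0)
  M2 = (+0.1135, -0.1135, 0)
  M3 = (-0.1135, -0.1135, 0)
rvec = (0.3806, 0.2923, -0.4293), |rvec| = θ = 0.64389 rad = 36.892°
Rodrigues: sinθ=0.60031, 1−cosθ=0.20023; R = I + sinθ·[k]× + (1−cosθ)·[k]×²:
    [+0.86973 +0.45397 +0.19360]
    [-0.34652 +0.84103 -0.41544]
    [-0.35143 +0.29424 +0.88878]
t = (-0.0289, 0.0370, 1.2002) m
M0: Pc = R·M0+t = (-0.07609, +0.17179, +1.27348); u = 552.8·(-0.07609)/1.27348 + 311.1 = 278.0714, v = 502.9·(+0.17179)/1.27348 + 220.1 = 287.9387
M1: Pc = R·M1+t = (+0.12134, +0.09313, +1.19371); u = 552.8·(+0.12134)/1.19371 + 311.1 = 367.2919, v = 502.9·(+0.09313)/1.19371 + 220.1 = 259.3339
M2: Pc = R·M2+t = (+0.01829, -0.09779, +1.12692); u = 552.8·(+0.01829)/1.12692 + 311.1 = 320.0710, v = 502.9·(-0.09779)/1.12692 + 220.1 = 176.4616
M3: Pc = R·M3+t = (-0.17914, -0.01913, +1.20669); u = 552.8·(-0.17914)/1.20669 + 311.1 = 229.0338, v = 502.9·(-0.01913)/1.20669 + 220.1 = 212.1284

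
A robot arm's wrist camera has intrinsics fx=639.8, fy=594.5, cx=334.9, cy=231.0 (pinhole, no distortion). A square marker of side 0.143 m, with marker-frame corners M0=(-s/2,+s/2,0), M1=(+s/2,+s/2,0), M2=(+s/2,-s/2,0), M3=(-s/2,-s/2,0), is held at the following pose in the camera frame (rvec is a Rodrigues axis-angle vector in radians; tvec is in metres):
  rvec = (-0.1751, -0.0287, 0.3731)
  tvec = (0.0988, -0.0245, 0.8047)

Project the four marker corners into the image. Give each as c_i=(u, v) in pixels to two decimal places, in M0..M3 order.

Intrinsics K: fx=639.8, fy=594.5, cx=334.9, cy=231.0
Marker side s = 0.143 m; corners in marker frame (Z=0):
  M0 = (-0.0715, +0.0715, 0)
  M1 = (+0.0715, +0.0715, 0)
  M2 = (+0.0715, -0.0715, 0)
  M3 = (-0.0715, -0.0715, 0)
rvec = (-0.1751, -0.0287, 0.3731), |rvec| = θ = 0.41314 rad = 23.671°
Rodrigues: sinθ=0.40149, 1−cosθ=0.08414; R = I + sinθ·[k]× + (1−cosθ)·[k]×²:
    [+0.93098 -0.36010 -0.06009]
    [+0.36505 +0.91627 +0.16488]
    [-0.00431 -0.17544 +0.98448]
t = (0.0988, -0.0245, 0.8047) m
M0: Pc = R·M0+t = (+0.00649, +0.01491, +0.79246); u = 639.8·(+0.00649)/0.79246 + 334.9 = 340.1382, v = 594.5·(+0.01491)/0.79246 + 231.0 = 242.1868
M1: Pc = R·M1+t = (+0.13962, +0.06711, +0.79185); u = 639.8·(+0.13962)/0.79185 + 334.9 = 447.7088, v = 594.5·(+0.06711)/0.79185 + 231.0 = 281.3880
M2: Pc = R·M2+t = (+0.19111, -0.06391, +0.81694); u = 639.8·(+0.19111)/0.81694 + 334.9 = 484.5733, v = 594.5·(-0.06391)/0.81694 + 231.0 = 184.4900
M3: Pc = R·M3+t = (+0.05798, -0.11611, +0.81755); u = 639.8·(+0.05798)/0.81755 + 334.9 = 380.2758, v = 594.5·(-0.11611)/0.81755 + 231.0 = 146.5649

c0=(340.14, 242.19) c1=(447.71, 281.39) c2=(484.57, 184.49) c3=(380.28, 146.56)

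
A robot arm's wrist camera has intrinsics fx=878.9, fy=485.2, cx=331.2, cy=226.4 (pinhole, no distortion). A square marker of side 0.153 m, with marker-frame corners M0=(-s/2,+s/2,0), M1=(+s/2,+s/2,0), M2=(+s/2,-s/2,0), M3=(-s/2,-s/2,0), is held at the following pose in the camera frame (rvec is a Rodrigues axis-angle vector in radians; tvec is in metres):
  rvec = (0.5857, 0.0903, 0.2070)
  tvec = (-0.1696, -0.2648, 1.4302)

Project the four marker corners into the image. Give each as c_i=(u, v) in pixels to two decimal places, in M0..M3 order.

Intrinsics K: fx=878.9, fy=485.2, cx=331.2, cy=226.4
Marker side s = 0.153 m; corners in marker frame (Z=0):
  M0 = (-0.0765, +0.0765, 0)
  M1 = (+0.0765, +0.0765, 0)
  M2 = (+0.0765, -0.0765, 0)
  M3 = (-0.0765, -0.0765, 0)
rvec = (0.5857, 0.0903, 0.2070), |rvec| = θ = 0.62773 rad = 35.966°
Rodrigues: sinθ=0.58731, 1−cosθ=0.19064; R = I + sinθ·[k]× + (1−cosθ)·[k]×²:
    [+0.97532 -0.16808 +0.14314]
    [+0.21926 +0.81331 -0.53894]
    [-0.02583 +0.55703 +0.83009]
t = (-0.1696, -0.2648, 1.4302) m
M0: Pc = R·M0+t = (-0.25707, -0.21936, +1.47479); u = 878.9·(-0.25707)/1.47479 + 331.2 = 177.9987, v = 485.2·(-0.21936)/1.47479 + 226.4 = 154.2329
M1: Pc = R·M1+t = (-0.10785, -0.18581, +1.47084); u = 878.9·(-0.10785)/1.47084 + 331.2 = 266.7565, v = 485.2·(-0.18581)/1.47084 + 226.4 = 165.1053
M2: Pc = R·M2+t = (-0.08213, -0.31024, +1.38561); u = 878.9·(-0.08213)/1.38561 + 331.2 = 279.1050, v = 485.2·(-0.31024)/1.38561 + 226.4 = 117.7615
M3: Pc = R·M3+t = (-0.23135, -0.34379, +1.38956); u = 878.9·(-0.23135)/1.38956 + 331.2 = 184.8684, v = 485.2·(-0.34379)/1.38956 + 226.4 = 106.3569

c0=(178.00, 154.23) c1=(266.76, 165.11) c2=(279.11, 117.76) c3=(184.87, 106.36)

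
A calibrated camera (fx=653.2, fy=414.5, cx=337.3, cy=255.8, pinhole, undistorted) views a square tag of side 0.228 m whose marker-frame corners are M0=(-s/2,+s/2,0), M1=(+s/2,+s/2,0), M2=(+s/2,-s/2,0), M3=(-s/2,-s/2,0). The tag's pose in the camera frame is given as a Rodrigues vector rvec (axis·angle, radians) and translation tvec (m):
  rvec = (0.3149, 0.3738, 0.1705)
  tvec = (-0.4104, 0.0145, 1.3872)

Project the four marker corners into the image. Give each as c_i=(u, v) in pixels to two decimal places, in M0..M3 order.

Intrinsics K: fx=653.2, fy=414.5, cx=337.3, cy=255.8
Marker side s = 0.228 m; corners in marker frame (Z=0):
  M0 = (-0.1140, +0.1140, 0)
  M1 = (+0.1140, +0.1140, 0)
  M2 = (+0.1140, -0.1140, 0)
  M3 = (-0.1140, -0.1140, 0)
rvec = (0.3149, 0.3738, 0.1705), |rvec| = θ = 0.51765 rad = 29.659°
Rodrigues: sinθ=0.49484, 1−cosθ=0.13101; R = I + sinθ·[k]× + (1−cosθ)·[k]×²:
    [+0.91747 -0.10543 +0.38358]
    [+0.22054 +0.93730 -0.26986]
    [-0.33108 +0.33219 +0.88320]
t = (-0.4104, 0.0145, 1.3872) m
M0: Pc = R·M0+t = (-0.52701, +0.09621, +1.46281); u = 653.2·(-0.52701)/1.46281 + 337.3 = 101.9699, v = 414.5·(+0.09621)/1.46281 + 255.8 = 283.0622
M1: Pc = R·M1+t = (-0.31783, +0.14649, +1.38733); u = 653.2·(-0.31783)/1.38733 + 337.3 = 187.6558, v = 414.5·(+0.14649)/1.38733 + 255.8 = 299.5689
M2: Pc = R·M2+t = (-0.29379, -0.06721, +1.31159); u = 653.2·(-0.29379)/1.31159 + 337.3 = 190.9866, v = 414.5·(-0.06721)/1.31159 + 255.8 = 234.5593
M3: Pc = R·M3+t = (-0.50297, -0.11749, +1.38707); u = 653.2·(-0.50297)/1.38707 + 337.3 = 100.4407, v = 414.5·(-0.11749)/1.38707 + 255.8 = 220.6892

c0=(101.97, 283.06) c1=(187.66, 299.57) c2=(190.99, 234.56) c3=(100.44, 220.69)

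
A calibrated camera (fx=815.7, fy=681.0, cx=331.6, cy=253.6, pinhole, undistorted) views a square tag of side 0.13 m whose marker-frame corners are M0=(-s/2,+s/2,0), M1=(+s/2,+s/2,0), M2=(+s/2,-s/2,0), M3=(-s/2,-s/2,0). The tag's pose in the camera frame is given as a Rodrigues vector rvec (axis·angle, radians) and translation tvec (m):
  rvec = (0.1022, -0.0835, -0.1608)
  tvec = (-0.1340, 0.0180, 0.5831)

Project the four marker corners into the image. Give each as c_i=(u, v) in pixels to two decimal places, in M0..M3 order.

Intrinsics K: fx=815.7, fy=681.0, cx=331.6, cy=253.6
Marker side s = 0.13 m; corners in marker frame (Z=0):
  M0 = (-0.0650, +0.0650, 0)
  M1 = (+0.0650, +0.0650, 0)
  M2 = (+0.0650, -0.0650, 0)
  M3 = (-0.0650, -0.0650, 0)
rvec = (0.1022, -0.0835, -0.1608), |rvec| = θ = 0.20802 rad = 11.919°
Rodrigues: sinθ=0.20653, 1−cosθ=0.02156; R = I + sinθ·[k]× + (1−cosθ)·[k]×²:
    [+0.98364 +0.15539 -0.09109]
    [-0.16389 +0.98191 -0.09478]
    [+0.07471 +0.10815 +0.99132]
t = (-0.1340, 0.0180, 0.5831) m
M0: Pc = R·M0+t = (-0.18784, +0.09248, +0.58527); u = 815.7·(-0.18784)/0.58527 + 331.6 = 69.8110, v = 681.0·(+0.09248)/0.58527 + 253.6 = 361.2030
M1: Pc = R·M1+t = (-0.05996, +0.07117, +0.59499); u = 815.7·(-0.05996)/0.59499 + 331.6 = 249.3938, v = 681.0·(+0.07117)/0.59499 + 253.6 = 335.0602
M2: Pc = R·M2+t = (-0.08016, -0.05648, +0.58093); u = 815.7·(-0.08016)/0.58093 + 331.6 = 219.0394, v = 681.0·(-0.05648)/0.58093 + 253.6 = 187.3933
M3: Pc = R·M3+t = (-0.20804, -0.03517, +0.57121); u = 815.7·(-0.20804)/0.57121 + 331.6 = 34.5202, v = 681.0·(-0.03517)/0.57121 + 253.6 = 211.6688

c0=(69.81, 361.20) c1=(249.39, 335.06) c2=(219.04, 187.39) c3=(34.52, 211.67)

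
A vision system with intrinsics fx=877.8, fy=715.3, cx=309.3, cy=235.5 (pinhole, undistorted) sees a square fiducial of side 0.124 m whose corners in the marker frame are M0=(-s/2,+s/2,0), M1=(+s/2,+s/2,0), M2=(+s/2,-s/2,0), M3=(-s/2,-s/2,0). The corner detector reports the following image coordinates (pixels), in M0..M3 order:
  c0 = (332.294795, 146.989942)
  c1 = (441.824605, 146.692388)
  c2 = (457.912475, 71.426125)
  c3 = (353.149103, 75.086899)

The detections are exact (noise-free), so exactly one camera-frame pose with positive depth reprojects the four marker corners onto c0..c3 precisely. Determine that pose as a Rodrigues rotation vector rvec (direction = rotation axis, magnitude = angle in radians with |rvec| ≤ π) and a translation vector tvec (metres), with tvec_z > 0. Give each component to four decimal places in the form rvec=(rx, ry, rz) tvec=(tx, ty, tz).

rvec=(-0.4675, 0.3641, 0.1335) tvec=(0.0960, -0.1731, 0.9799)

Intrinsics K: fx=877.8, fy=715.3, cx=309.3, cy=235.5
Marker side s = 0.124 m; corners in marker frame (Z=0):
  M0 = (-0.0620, +0.0620, 0)
  M1 = (+0.0620, +0.0620, 0)
  M2 = (+0.0620, -0.0620, 0)
  M3 = (-0.0620, -0.0620, 0)
Detected image corners:
  c0 = (332.294795, 146.989942) px
  c1 = (441.824605, 146.692388) px
  c2 = (457.912475, 71.426125) px
  c3 = (353.149103, 75.086899) px
Planar DLT: solve 8×8 A·h = b for H (H[2,2]=1):
  H  [+712.98629 -317.54573 +395.27598]
  H  [-58.13666 +546.41571 +109.10436]
  H  [-0.38000 -0.42426 +1.00000]
B = K⁻¹H; ‖b₁‖=1.020541, ‖b₂‖=1.020541; λ = 2/(‖b₁‖+‖b₂‖) = 0.979872, sign → tz>0 ⇒ λ=+0.979872
r₁ = λ·B[:,0] = (+0.92710,+0.04295,-0.37235); r₂ = λ·B[:,1] = (-0.20799,+0.88539,-0.41572)
r₃ = r₁×r₂ = (+0.31182,+0.46286,+0.82978); SVD([r₁ r₂ r₃]) → R = UVᵀ:
  R  [+0.92710 -0.20799 +0.31182]
  R  [+0.04295 +0.88539 +0.46286]
  R  [-0.37235 -0.41572 +0.82978]
t = (+0.09597, -0.17315, +0.97987) m
tr R = 2.642262; θ = arccos((tr R − 1)/2) = 0.607406 rad = 34.802°
axis k = ((R−Rᵀ)₃₂, (R−Rᵀ)₁₃, (R−Rᵀ)₂₁) / (2 sinθ) = (-0.769686, +0.599379, +0.219837)
rvec = θ·k = (-0.467512, +0.364067, +0.133530)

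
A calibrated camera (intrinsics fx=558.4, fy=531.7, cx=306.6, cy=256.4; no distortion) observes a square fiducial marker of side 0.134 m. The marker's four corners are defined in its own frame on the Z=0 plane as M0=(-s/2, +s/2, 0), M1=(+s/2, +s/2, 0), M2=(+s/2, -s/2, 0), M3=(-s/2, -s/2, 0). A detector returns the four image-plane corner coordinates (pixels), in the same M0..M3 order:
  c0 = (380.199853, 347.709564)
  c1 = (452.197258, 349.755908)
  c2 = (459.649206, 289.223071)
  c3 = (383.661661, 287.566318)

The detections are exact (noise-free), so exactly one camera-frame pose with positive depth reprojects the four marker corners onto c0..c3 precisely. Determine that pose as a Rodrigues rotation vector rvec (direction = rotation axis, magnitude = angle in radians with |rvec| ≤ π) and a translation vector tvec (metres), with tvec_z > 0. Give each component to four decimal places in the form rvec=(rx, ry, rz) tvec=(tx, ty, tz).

rvec=(0.4192, 0.0650, 0.0062) tvec=(0.2053, 0.1211, 1.0224)

Intrinsics K: fx=558.4, fy=531.7, cx=306.6, cy=256.4
Marker side s = 0.134 m; corners in marker frame (Z=0):
  M0 = (-0.0670, +0.0670, 0)
  M1 = (+0.0670, +0.0670, 0)
  M2 = (+0.0670, -0.0670, 0)
  M3 = (-0.0670, -0.0670, 0)
Detected image corners:
  c0 = (380.199853, 347.709564) px
  c1 = (452.197258, 349.755908) px
  c2 = (459.649206, 289.223071) px
  c3 = (383.661661, 287.566318) px
Planar DLT: solve 8×8 A·h = b for H (H[2,2]=1):
  H  [+526.48344 +126.06216 +418.70453]
  H  [-5.38421 +577.06024 +319.36442]
  H  [-0.06040 +0.39798 +1.00000]
B = K⁻¹H; ‖b₁‖=0.978057, ‖b₂‖=0.978057; λ = 2/(‖b₁‖+‖b₂‖) = 1.022435, sign → tz>0 ⇒ λ=+1.022435
r₁ = λ·B[:,0] = (+0.99790,+0.01943,-0.06175); r₂ = λ·B[:,1] = (+0.00740,+0.91344,+0.40691)
r₃ = r₁×r₂ = (+0.06431,-0.40651,+0.91138); SVD([r₁ r₂ r₃]) → R = UVᵀ:
  R  [+0.99790 +0.00740 +0.06431]
  R  [+0.01943 +0.91344 -0.40651]
  R  [-0.06175 +0.40691 +0.91138]
t = (+0.20526, +0.12108, +1.02244) m
tr R = 2.822720; θ = arccos((tr R − 1)/2) = 0.424221 rad = 24.306°
axis k = ((R−Rᵀ)₃₂, (R−Rᵀ)₁₃, (R−Rᵀ)₂₁) / (2 sinθ) = (+0.988097, +0.153135, +0.014608)
rvec = θ·k = (+0.419171, +0.064963, +0.006197)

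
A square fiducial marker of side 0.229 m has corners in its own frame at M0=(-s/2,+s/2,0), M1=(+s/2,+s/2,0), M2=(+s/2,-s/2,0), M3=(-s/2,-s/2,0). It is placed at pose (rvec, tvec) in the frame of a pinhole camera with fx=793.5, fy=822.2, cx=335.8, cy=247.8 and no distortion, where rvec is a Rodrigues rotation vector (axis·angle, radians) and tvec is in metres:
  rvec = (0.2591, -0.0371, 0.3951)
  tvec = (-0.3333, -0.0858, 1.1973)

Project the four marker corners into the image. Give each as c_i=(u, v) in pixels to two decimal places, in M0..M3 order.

c0=(20.38, 229.62) c1=(161.18, 287.20) c2=(212.31, 146.90) c3=(65.64, 84.18)

Intrinsics K: fx=793.5, fy=822.2, cx=335.8, cy=247.8
Marker side s = 0.229 m; corners in marker frame (Z=0):
  M0 = (-0.1145, +0.1145, 0)
  M1 = (+0.1145, +0.1145, 0)
  M2 = (+0.1145, -0.1145, 0)
  M3 = (-0.1145, -0.1145, 0)
rvec = (0.2591, -0.0371, 0.3951), |rvec| = θ = 0.47393 rad = 27.154°
Rodrigues: sinθ=0.45639, 1−cosθ=0.11022; R = I + sinθ·[k]× + (1−cosθ)·[k]×²:
    [+0.92272 -0.38519 +0.01451]
    [+0.37576 +0.89046 -0.25670]
    [+0.08596 +0.24232 +0.96638]
t = (-0.3333, -0.0858, 1.1973) m
M0: Pc = R·M0+t = (-0.48306, -0.02687, +1.21520); u = 793.5·(-0.48306)/1.21520 + 335.8 = 20.3752, v = 822.2·(-0.02687)/1.21520 + 247.8 = 229.6219
M1: Pc = R·M1+t = (-0.27175, +0.05918, +1.23489); u = 793.5·(-0.27175)/1.23489 + 335.8 = 161.1803, v = 822.2·(+0.05918)/1.23489 + 247.8 = 287.2035
M2: Pc = R·M2+t = (-0.18354, -0.14473, +1.17940); u = 793.5·(-0.18354)/1.17940 + 335.8 = 212.3115, v = 822.2·(-0.14473)/1.17940 + 247.8 = 146.9015
M3: Pc = R·M3+t = (-0.39485, -0.23078, +1.15971); u = 793.5·(-0.39485)/1.15971 + 335.8 = 65.6370, v = 822.2·(-0.23078)/1.15971 + 247.8 = 84.1832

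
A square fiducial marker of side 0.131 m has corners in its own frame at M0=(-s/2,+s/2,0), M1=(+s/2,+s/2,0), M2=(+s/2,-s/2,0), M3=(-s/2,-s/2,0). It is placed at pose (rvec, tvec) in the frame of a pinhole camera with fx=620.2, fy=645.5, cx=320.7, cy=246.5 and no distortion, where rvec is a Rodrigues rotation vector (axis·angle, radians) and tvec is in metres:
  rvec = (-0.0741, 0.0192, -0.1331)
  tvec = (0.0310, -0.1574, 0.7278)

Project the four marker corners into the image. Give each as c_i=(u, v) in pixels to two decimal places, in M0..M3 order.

Intrinsics K: fx=620.2, fy=645.5, cx=320.7, cy=246.5
Marker side s = 0.131 m; corners in marker frame (Z=0):
  M0 = (-0.0655, +0.0655, 0)
  M1 = (+0.0655, +0.0655, 0)
  M2 = (+0.0655, -0.0655, 0)
  M3 = (-0.0655, -0.0655, 0)
rvec = (-0.0741, 0.0192, -0.1331), |rvec| = θ = 0.15354 rad = 8.797°
Rodrigues: sinθ=0.15294, 1−cosθ=0.01176; R = I + sinθ·[k]× + (1−cosθ)·[k]×²:
    [+0.99098 +0.13187 +0.02405]
    [-0.13329 +0.98842 +0.07253]
    [-0.01420 -0.07508 +0.99708]
t = (0.0310, -0.1574, 0.7278) m
M0: Pc = R·M0+t = (-0.02527, -0.08393, +0.72381); u = 620.2·(-0.02527)/0.72381 + 320.7 = 299.0460, v = 645.5·(-0.08393)/0.72381 + 246.5 = 171.6524
M1: Pc = R·M1+t = (+0.10455, -0.10139, +0.72195); u = 620.2·(+0.10455)/0.72195 + 320.7 = 410.5115, v = 645.5·(-0.10139)/0.72195 + 246.5 = 155.8478
M2: Pc = R·M2+t = (+0.08727, -0.23087, +0.73179); u = 620.2·(+0.08727)/0.73179 + 320.7 = 394.6638, v = 645.5·(-0.23087)/0.73179 + 246.5 = 42.8511
M3: Pc = R·M3+t = (-0.04255, -0.21341, +0.73365); u = 620.2·(-0.04255)/0.73365 + 320.7 = 284.7329, v = 645.5·(-0.21341)/0.73365 + 246.5 = 58.7303

c0=(299.05, 171.65) c1=(410.51, 155.85) c2=(394.66, 42.85) c3=(284.73, 58.73)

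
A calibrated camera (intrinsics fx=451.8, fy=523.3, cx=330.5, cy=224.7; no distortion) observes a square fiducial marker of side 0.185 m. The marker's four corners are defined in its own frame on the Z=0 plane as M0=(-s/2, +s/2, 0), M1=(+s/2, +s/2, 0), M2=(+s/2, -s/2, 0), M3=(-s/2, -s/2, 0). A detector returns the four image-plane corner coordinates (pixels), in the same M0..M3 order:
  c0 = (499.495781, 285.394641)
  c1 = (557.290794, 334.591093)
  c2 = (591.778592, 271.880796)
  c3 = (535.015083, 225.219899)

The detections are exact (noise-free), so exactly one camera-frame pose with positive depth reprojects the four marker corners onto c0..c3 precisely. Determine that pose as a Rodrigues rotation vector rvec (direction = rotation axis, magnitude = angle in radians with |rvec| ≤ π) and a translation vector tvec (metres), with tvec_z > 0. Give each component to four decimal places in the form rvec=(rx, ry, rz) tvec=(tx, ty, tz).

Intrinsics K: fx=451.8, fy=523.3, cx=330.5, cy=224.7
Marker side s = 0.185 m; corners in marker frame (Z=0):
  M0 = (-0.0925, +0.0925, 0)
  M1 = (+0.0925, +0.0925, 0)
  M2 = (+0.0925, -0.0925, 0)
  M3 = (-0.0925, -0.0925, 0)
Detected image corners:
  c0 = (499.495781, 285.394641) px
  c1 = (557.290794, 334.591093) px
  c2 = (591.778592, 271.880796) px
  c3 = (535.015083, 225.219899) px
Planar DLT: solve 8×8 A·h = b for H (H[2,2]=1):
  H  [+255.18572 -275.61136 +545.88727]
  H  [+231.14795 +287.86926 +278.60110]
  H  [-0.09964 -0.15823 +1.00000]
B = K⁻¹H; ‖b₁‖=0.807051, ‖b₂‖=0.807051; λ = 2/(‖b₁‖+‖b₂‖) = 1.239078, sign → tz>0 ⇒ λ=+1.239078
r₁ = λ·B[:,0] = (+0.79017,+0.60033,-0.12346); r₂ = λ·B[:,1] = (-0.61245,+0.76581,-0.19606)
r₃ = r₁×r₂ = (-0.02316,+0.23053,+0.97279); SVD([r₁ r₂ r₃]) → R = UVᵀ:
  R  [+0.79017 -0.61245 -0.02316]
  R  [+0.60033 +0.76581 +0.23053]
  R  [-0.12346 -0.19606 +0.97279]
t = (+0.59071, +0.12763, +1.23908) m
tr R = 2.528765; θ = arccos((tr R − 1)/2) = 0.700713 rad = 40.148°
axis k = ((R−Rᵀ)₃₂, (R−Rᵀ)₁₃, (R−Rᵀ)₂₁) / (2 sinθ) = (-0.330813, +0.077782, +0.940485)
rvec = θ·k = (-0.231805, +0.054503, +0.659011)

rvec=(-0.2318, 0.0545, 0.6590) tvec=(0.5907, 0.1276, 1.2391)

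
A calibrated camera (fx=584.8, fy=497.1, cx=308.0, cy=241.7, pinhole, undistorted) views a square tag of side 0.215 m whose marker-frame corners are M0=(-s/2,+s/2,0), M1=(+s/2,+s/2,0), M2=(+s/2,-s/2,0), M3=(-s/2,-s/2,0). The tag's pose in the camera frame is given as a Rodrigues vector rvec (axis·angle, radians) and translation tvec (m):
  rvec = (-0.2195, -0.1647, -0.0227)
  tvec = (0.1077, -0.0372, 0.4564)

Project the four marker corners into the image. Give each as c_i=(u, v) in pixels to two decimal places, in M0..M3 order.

c0=(316.47, 323.26) c1=(590.73, 315.78) c2=(554.25, 99.16) c3=(304.63, 89.24)

Intrinsics K: fx=584.8, fy=497.1, cx=308.0, cy=241.7
Marker side s = 0.215 m; corners in marker frame (Z=0):
  M0 = (-0.1075, +0.1075, 0)
  M1 = (+0.1075, +0.1075, 0)
  M2 = (+0.1075, -0.1075, 0)
  M3 = (-0.1075, -0.1075, 0)
rvec = (-0.2195, -0.1647, -0.0227), |rvec| = θ = 0.27536 rad = 15.777°
Rodrigues: sinθ=0.27189, 1−cosθ=0.03767; R = I + sinθ·[k]× + (1−cosθ)·[k]×²:
    [+0.98627 +0.04038 -0.16015]
    [-0.00445 +0.97581 +0.21859]
    [+0.16510 -0.21488 +0.96258]
t = (0.1077, -0.0372, 0.4564) m
M0: Pc = R·M0+t = (+0.00602, +0.06818, +0.41555); u = 584.8·(+0.00602)/0.41555 + 308.0 = 316.4673, v = 497.1·(+0.06818)/0.41555 + 241.7 = 323.2569
M1: Pc = R·M1+t = (+0.21806, +0.06722, +0.45105); u = 584.8·(+0.21806)/0.45105 + 308.0 = 590.7273, v = 497.1·(+0.06722)/0.45105 + 241.7 = 315.7835
M2: Pc = R·M2+t = (+0.20938, -0.14258, +0.49725); u = 584.8·(+0.20938)/0.49725 + 308.0 = 554.2500, v = 497.1·(-0.14258)/0.49725 + 241.7 = 99.1647
M3: Pc = R·M3+t = (-0.00266, -0.14162, +0.46175); u = 584.8·(-0.00266)/0.46175 + 308.0 = 304.6260, v = 497.1·(-0.14162)/0.46175 + 241.7 = 89.2379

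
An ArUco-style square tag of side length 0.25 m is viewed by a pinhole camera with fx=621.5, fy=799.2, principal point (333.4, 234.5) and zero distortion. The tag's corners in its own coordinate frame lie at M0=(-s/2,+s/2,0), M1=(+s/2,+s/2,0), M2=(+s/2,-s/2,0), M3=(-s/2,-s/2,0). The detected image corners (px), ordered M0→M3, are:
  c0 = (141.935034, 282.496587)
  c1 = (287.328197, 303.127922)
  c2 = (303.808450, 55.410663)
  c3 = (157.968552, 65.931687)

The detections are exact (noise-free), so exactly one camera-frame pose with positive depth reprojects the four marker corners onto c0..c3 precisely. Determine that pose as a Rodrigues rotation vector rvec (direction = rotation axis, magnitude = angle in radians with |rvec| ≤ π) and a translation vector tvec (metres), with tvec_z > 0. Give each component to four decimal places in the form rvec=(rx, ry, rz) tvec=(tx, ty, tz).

Intrinsics K: fx=621.5, fy=799.2, cx=333.4, cy=234.5
Marker side s = 0.25 m; corners in marker frame (Z=0):
  M0 = (-0.1250, +0.1250, 0)
  M1 = (+0.1250, +0.1250, 0)
  M2 = (+0.1250, -0.1250, 0)
  M3 = (-0.1250, -0.1250, 0)
Detected image corners:
  c0 = (141.935034, 282.496587) px
  c1 = (287.328197, 303.127922) px
  c2 = (303.808450, 55.410663) px
  c3 = (157.968552, 65.931687) px
Planar DLT: solve 8×8 A·h = b for H (H[2,2]=1):
  H  [+463.12818 -75.55779 +217.93250]
  H  [-74.83864 +915.98951 +175.88269]
  H  [-0.53575 -0.04754 +1.00000]
B = K⁻¹H; ‖b₁‖=1.165024, ‖b₂‖=1.165024; λ = 2/(‖b₁‖+‖b₂‖) = 0.858352, sign → tz>0 ⇒ λ=+0.858352
r₁ = λ·B[:,0] = (+0.88631,+0.05455,-0.45986); r₂ = λ·B[:,1] = (-0.08246,+0.99576,-0.04081)
r₃ = r₁×r₂ = (+0.45568,+0.07409,+0.88705); SVD([r₁ r₂ r₃]) → R = UVᵀ:
  R  [+0.88631 -0.08246 +0.45568]
  R  [+0.05455 +0.99576 +0.07409]
  R  [-0.45986 -0.04081 +0.88705]
t = (-0.15947, -0.06296, +0.85835) m
tr R = 2.769126; θ = arccos((tr R − 1)/2) = 0.485240 rad = 27.802°
axis k = ((R−Rᵀ)₃₂, (R−Rᵀ)₁₃, (R−Rᵀ)₂₁) / (2 sinθ) = (-0.123166, +0.981456, +0.146880)
rvec = θ·k = (-0.059765, +0.476242, +0.071272)

rvec=(-0.0598, 0.4762, 0.0713) tvec=(-0.1595, -0.0630, 0.8584)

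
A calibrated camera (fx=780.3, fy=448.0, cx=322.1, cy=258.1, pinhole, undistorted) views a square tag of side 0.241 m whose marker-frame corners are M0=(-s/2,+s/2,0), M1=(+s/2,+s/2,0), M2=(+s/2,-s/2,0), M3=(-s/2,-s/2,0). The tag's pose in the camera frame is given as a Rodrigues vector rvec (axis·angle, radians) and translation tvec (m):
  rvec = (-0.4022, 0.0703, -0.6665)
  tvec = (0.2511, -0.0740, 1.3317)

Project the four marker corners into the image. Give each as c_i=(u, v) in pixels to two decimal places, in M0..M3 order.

c0=(460.78, 288.19) c1=(573.53, 236.55) c2=(477.02, 182.51) c3=(370.81, 230.05)

Intrinsics K: fx=780.3, fy=448.0, cx=322.1, cy=258.1
Marker side s = 0.241 m; corners in marker frame (Z=0):
  M0 = (-0.1205, +0.1205, 0)
  M1 = (+0.1205, +0.1205, 0)
  M2 = (+0.1205, -0.1205, 0)
  M3 = (-0.1205, -0.1205, 0)
rvec = (-0.4022, 0.0703, -0.6665), |rvec| = θ = 0.78162 rad = 44.784°
Rodrigues: sinθ=0.70443, 1−cosθ=0.29023; R = I + sinθ·[k]× + (1−cosθ)·[k]×²:
    [+0.78662 +0.58725 +0.19070]
    [-0.61411 +0.71212 +0.34022]
    [+0.06399 -0.38474 +0.92080]
t = (0.2511, -0.0740, 1.3317) m
M0: Pc = R·M0+t = (+0.22708, +0.08581, +1.27763); u = 780.3·(+0.22708)/1.27763 + 322.1 = 460.7843, v = 448.0·(+0.08581)/1.27763 + 258.1 = 288.1896
M1: Pc = R·M1+t = (+0.41665, -0.06219, +1.29305); u = 780.3·(+0.41665)/1.29305 + 322.1 = 573.5311, v = 448.0·(-0.06219)/1.29305 + 258.1 = 236.5533
M2: Pc = R·M2+t = (+0.27512, -0.23381, +1.38577); u = 780.3·(+0.27512)/1.38577 + 322.1 = 477.0171, v = 448.0·(-0.23381)/1.38577 + 258.1 = 182.5123
M3: Pc = R·M3+t = (+0.08555, -0.08581, +1.37035); u = 780.3·(+0.08555)/1.37035 + 322.1 = 370.8129, v = 448.0·(-0.08581)/1.37035 + 258.1 = 230.0466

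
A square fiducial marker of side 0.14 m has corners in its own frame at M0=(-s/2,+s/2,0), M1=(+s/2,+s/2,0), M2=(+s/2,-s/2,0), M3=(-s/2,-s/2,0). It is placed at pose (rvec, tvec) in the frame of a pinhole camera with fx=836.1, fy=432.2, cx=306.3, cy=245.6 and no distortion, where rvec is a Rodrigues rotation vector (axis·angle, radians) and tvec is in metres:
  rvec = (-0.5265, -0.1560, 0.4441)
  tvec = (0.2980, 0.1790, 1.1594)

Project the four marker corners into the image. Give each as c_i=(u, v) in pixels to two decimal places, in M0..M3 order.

Intrinsics K: fx=836.1, fy=432.2, cx=306.3, cy=245.6
Marker side s = 0.14 m; corners in marker frame (Z=0):
  M0 = (-0.0700, +0.0700, 0)
  M1 = (+0.0700, +0.0700, 0)
  M2 = (+0.0700, -0.0700, 0)
  M3 = (-0.0700, -0.0700, 0)
rvec = (-0.5265, -0.1560, 0.4441), |rvec| = θ = 0.70623 rad = 40.464°
Rodrigues: sinθ=0.64897, 1−cosθ=0.23919; R = I + sinθ·[k]× + (1−cosθ)·[k]×²:
    [+0.89375 -0.36870 -0.25548]
    [+0.44748 +0.77248 +0.45059]
    [+0.03122 -0.51704 +0.85539]
t = (0.2980, 0.1790, 1.1594) m
M0: Pc = R·M0+t = (+0.20963, +0.20175, +1.12102); u = 836.1·(+0.20963)/1.12102 + 306.3 = 462.6486, v = 432.2·(+0.20175)/1.12102 + 245.6 = 323.3830
M1: Pc = R·M1+t = (+0.33475, +0.26440, +1.12539); u = 836.1·(+0.33475)/1.12539 + 306.3 = 555.0016, v = 432.2·(+0.26440)/1.12539 + 245.6 = 347.1402
M2: Pc = R·M2+t = (+0.38637, +0.15625, +1.19778); u = 836.1·(+0.38637)/1.19778 + 306.3 = 576.0039, v = 432.2·(+0.15625)/1.19778 + 245.6 = 301.9804
M3: Pc = R·M3+t = (+0.26125, +0.09360, +1.19341); u = 836.1·(+0.26125)/1.19341 + 306.3 = 489.3294, v = 432.2·(+0.09360)/1.19341 + 245.6 = 279.4987

c0=(462.65, 323.38) c1=(555.00, 347.14) c2=(576.00, 301.98) c3=(489.33, 279.50)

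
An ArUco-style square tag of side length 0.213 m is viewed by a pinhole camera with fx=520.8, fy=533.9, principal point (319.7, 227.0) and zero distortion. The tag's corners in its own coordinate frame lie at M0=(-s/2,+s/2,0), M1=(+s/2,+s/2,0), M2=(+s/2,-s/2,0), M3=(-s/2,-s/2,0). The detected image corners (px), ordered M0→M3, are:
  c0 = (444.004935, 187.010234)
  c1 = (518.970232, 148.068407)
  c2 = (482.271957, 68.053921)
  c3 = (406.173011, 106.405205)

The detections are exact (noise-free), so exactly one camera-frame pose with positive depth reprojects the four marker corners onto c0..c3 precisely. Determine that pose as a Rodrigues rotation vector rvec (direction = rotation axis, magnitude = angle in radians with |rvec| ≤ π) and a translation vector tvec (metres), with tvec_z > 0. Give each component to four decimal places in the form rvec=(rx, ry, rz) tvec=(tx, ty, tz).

rvec=(0.0379, -0.0825, -0.4638) tvec=(0.3526, -0.2387, 1.2802)

Intrinsics K: fx=520.8, fy=533.9, cx=319.7, cy=227.0
Marker side s = 0.213 m; corners in marker frame (Z=0):
  M0 = (-0.1065, +0.1065, 0)
  M1 = (+0.1065, +0.1065, 0)
  M2 = (+0.1065, -0.1065, 0)
  M3 = (-0.1065, -0.1065, 0)
Detected image corners:
  c0 = (444.004935, 187.010234) px
  c1 = (518.970232, 148.068407) px
  c2 = (482.271957, 68.053921) px
  c3 = (406.173011, 106.405205) px
Planar DLT: solve 8×8 A·h = b for H (H[2,2]=1):
  H  [+380.19529 +194.92392 +463.16315]
  H  [-174.40104 +382.53341 +127.45529]
  H  [+0.05530 +0.04318 +1.00000]
B = K⁻¹H; ‖b₁‖=0.781150, ‖b₂‖=0.781150; λ = 2/(‖b₁‖+‖b₂‖) = 1.280164, sign → tz>0 ⇒ λ=+1.280164
r₁ = λ·B[:,0] = (+0.89109,-0.44827,+0.07080); r₂ = λ·B[:,1] = (+0.44520,+0.89372,+0.05528)
r₃ = r₁×r₂ = (-0.08805,-0.01774,+0.99596); SVD([r₁ r₂ r₃]) → R = UVᵀ:
  R  [+0.89109 +0.44520 -0.08805]
  R  [-0.44827 +0.89372 -0.01774]
  R  [+0.07080 +0.05528 +0.99596]
t = (+0.35264, -0.23868, +1.28016) m
tr R = 2.780768; θ = arccos((tr R − 1)/2) = 0.472608 rad = 27.078°
axis k = ((R−Rᵀ)₃₂, (R−Rᵀ)₁₃, (R−Rᵀ)₂₁) / (2 sinθ) = (+0.080201, -0.174475, -0.981390)
rvec = θ·k = (+0.037903, -0.082458, -0.463813)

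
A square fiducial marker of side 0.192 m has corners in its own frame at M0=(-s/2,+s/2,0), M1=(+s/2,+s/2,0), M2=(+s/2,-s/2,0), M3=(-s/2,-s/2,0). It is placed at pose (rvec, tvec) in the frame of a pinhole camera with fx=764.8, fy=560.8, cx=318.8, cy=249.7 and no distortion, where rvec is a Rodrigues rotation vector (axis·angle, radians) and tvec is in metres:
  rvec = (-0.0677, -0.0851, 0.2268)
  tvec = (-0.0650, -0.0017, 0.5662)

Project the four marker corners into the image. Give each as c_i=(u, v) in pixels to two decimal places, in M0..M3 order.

c0=(69.92, 320.68) c1=(328.16, 362.06) c2=(383.93, 179.03) c3=(133.84, 133.97)

Intrinsics K: fx=764.8, fy=560.8, cx=318.8, cy=249.7
Marker side s = 0.192 m; corners in marker frame (Z=0):
  M0 = (-0.0960, +0.0960, 0)
  M1 = (+0.0960, +0.0960, 0)
  M2 = (+0.0960, -0.0960, 0)
  M3 = (-0.0960, -0.0960, 0)
rvec = (-0.0677, -0.0851, 0.2268), |rvec| = θ = 0.25152 rad = 14.411°
Rodrigues: sinθ=0.24888, 1−cosθ=0.03147; R = I + sinθ·[k]× + (1−cosθ)·[k]×²:
    [+0.97081 -0.22155 -0.09184]
    [+0.22728 +0.97214 +0.05739]
    [+0.07657 -0.07659 +0.99412]
t = (-0.0650, -0.0017, 0.5662) m
M0: Pc = R·M0+t = (-0.17947, +0.06981, +0.55150); u = 764.8·(-0.17947)/0.55150 + 318.8 = 69.9203, v = 560.8·(+0.06981)/0.55150 + 249.7 = 320.6836
M1: Pc = R·M1+t = (+0.00693, +0.11344, +0.56620); u = 764.8·(+0.00693)/0.56620 + 318.8 = 328.1598, v = 560.8·(+0.11344)/0.56620 + 249.7 = 362.0626
M2: Pc = R·M2+t = (+0.04947, -0.07321, +0.58090); u = 764.8·(+0.04947)/0.58090 + 318.8 = 383.9269, v = 560.8·(-0.07321)/0.58090 + 249.7 = 179.0273
M3: Pc = R·M3+t = (-0.13693, -0.11684, +0.56620); u = 764.8·(-0.13693)/0.56620 + 318.8 = 133.8421, v = 560.8·(-0.11684)/0.56620 + 249.7 = 133.9706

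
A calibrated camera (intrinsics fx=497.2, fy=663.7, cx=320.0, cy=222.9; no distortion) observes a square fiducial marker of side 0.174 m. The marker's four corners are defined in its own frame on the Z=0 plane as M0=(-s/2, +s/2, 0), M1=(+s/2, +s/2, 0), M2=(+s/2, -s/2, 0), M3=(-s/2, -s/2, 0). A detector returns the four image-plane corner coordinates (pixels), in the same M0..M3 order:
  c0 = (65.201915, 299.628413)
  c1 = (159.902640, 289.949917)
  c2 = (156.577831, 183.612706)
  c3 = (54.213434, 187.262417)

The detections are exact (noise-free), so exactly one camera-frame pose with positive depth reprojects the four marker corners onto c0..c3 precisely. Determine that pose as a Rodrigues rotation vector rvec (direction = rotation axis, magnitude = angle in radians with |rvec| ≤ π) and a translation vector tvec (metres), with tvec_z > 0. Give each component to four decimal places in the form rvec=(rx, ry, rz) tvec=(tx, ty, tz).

Intrinsics K: fx=497.2, fy=663.7, cx=320.0, cy=222.9
Marker side s = 0.174 m; corners in marker frame (Z=0):
  M0 = (-0.0870, +0.0870, 0)
  M1 = (+0.0870, +0.0870, 0)
  M2 = (+0.0870, -0.0870, 0)
  M3 = (-0.0870, -0.0870, 0)
Detected image corners:
  c0 = (65.201915, 299.628413) px
  c1 = (159.902640, 289.949917) px
  c2 = (156.577831, 183.612706) px
  c3 = (54.213434, 187.262417) px
Planar DLT: solve 8×8 A·h = b for H (H[2,2]=1):
  H  [+602.80220 +86.47370 +110.57370]
  H  [+43.32140 +729.29741 +242.02198]
  H  [+0.34258 +0.42212 +1.00000]
B = K⁻¹H; ‖b₁‖=1.050582, ‖b₂‖=1.050582; λ = 2/(‖b₁‖+‖b₂‖) = 0.951853, sign → tz>0 ⇒ λ=+0.951853
r₁ = λ·B[:,0] = (+0.94415,-0.04738,+0.32608); r₂ = λ·B[:,1] = (-0.09305,+0.91099,+0.40179)
r₃ = r₁×r₂ = (-0.31610,-0.40970,+0.85571); SVD([r₁ r₂ r₃]) → R = UVᵀ:
  R  [+0.94415 -0.09305 -0.31610]
  R  [-0.04738 +0.91099 -0.40970]
  R  [+0.32608 +0.40179 +0.85571]
t = (-0.40093, +0.02742, +0.95185) m
tr R = 2.710849; θ = arccos((tr R − 1)/2) = 0.544427 rad = 31.193°
axis k = ((R−Rᵀ)₃₂, (R−Rᵀ)₁₃, (R−Rᵀ)₂₁) / (2 sinθ) = (+0.783403, -0.619949, +0.044085)
rvec = θ·k = (+0.426505, -0.337517, +0.024001)

rvec=(0.4265, -0.3375, 0.0240) tvec=(-0.4009, 0.0274, 0.9519)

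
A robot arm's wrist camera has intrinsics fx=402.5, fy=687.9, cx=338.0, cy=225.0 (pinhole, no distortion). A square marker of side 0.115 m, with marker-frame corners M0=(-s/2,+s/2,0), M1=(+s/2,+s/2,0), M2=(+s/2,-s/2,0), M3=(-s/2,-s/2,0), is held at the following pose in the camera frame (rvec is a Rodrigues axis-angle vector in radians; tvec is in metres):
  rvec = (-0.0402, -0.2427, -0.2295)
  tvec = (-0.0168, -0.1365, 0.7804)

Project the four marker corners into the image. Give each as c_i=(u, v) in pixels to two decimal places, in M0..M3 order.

Intrinsics K: fx=402.5, fy=687.9, cx=338.0, cy=225.0
Marker side s = 0.115 m; corners in marker frame (Z=0):
  M0 = (-0.0575, +0.0575, 0)
  M1 = (+0.0575, +0.0575, 0)
  M2 = (+0.0575, -0.0575, 0)
  M3 = (-0.0575, -0.0575, 0)
rvec = (-0.0402, -0.2427, -0.2295), |rvec| = θ = 0.33644 rad = 19.276°
Rodrigues: sinθ=0.33013, 1−cosθ=0.05606; R = I + sinθ·[k]× + (1−cosθ)·[k]×²:
    [+0.94474 +0.23003 -0.23358]
    [-0.22036 +0.97311 +0.06703]
    [+0.24272 -0.01186 +0.97002]
t = (-0.0168, -0.1365, 0.7804) m
M0: Pc = R·M0+t = (-0.05790, -0.06788, +0.76576); u = 402.5·(-0.05790)/0.76576 + 338.0 = 307.5688, v = 687.9·(-0.06788)/0.76576 + 225.0 = 164.0263
M1: Pc = R·M1+t = (+0.05075, -0.09322, +0.79367); u = 402.5·(+0.05075)/0.79367 + 338.0 = 363.7366, v = 687.9·(-0.09322)/0.79367 + 225.0 = 144.2063
M2: Pc = R·M2+t = (+0.02430, -0.20512, +0.79504); u = 402.5·(+0.02430)/0.79504 + 338.0 = 350.3001, v = 687.9·(-0.20512)/0.79504 + 225.0 = 47.5175
M3: Pc = R·M3+t = (-0.08435, -0.17978, +0.76713); u = 402.5·(-0.08435)/0.76713 + 338.0 = 293.7433, v = 687.9·(-0.17978)/0.76713 + 225.0 = 63.7842

c0=(307.57, 164.03) c1=(363.74, 144.21) c2=(350.30, 47.52) c3=(293.74, 63.78)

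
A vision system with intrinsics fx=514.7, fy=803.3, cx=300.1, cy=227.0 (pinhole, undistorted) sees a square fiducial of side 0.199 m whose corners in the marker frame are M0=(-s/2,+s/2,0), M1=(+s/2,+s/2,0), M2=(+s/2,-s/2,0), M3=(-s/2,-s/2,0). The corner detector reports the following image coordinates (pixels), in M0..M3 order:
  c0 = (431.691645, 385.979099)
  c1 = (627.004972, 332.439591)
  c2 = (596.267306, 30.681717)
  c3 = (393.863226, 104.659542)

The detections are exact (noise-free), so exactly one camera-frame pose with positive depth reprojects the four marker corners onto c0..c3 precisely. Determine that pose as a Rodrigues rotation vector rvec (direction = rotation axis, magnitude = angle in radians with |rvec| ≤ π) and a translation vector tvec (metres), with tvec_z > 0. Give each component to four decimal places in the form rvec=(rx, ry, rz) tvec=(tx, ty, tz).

rvec=(0.1411, 0.1469, -0.2220) tvec=(0.2162, -0.0061, 0.5312)

Intrinsics K: fx=514.7, fy=803.3, cx=300.1, cy=227.0
Marker side s = 0.199 m; corners in marker frame (Z=0):
  M0 = (-0.0995, +0.0995, 0)
  M1 = (+0.0995, +0.0995, 0)
  M2 = (+0.0995, -0.0995, 0)
  M3 = (-0.0995, -0.0995, 0)
Detected image corners:
  c0 = (431.691645, 385.979099) px
  c1 = (627.004972, 332.439591) px
  c2 = (596.267306, 30.681717) px
  c3 = (393.863226, 104.659542) px
Planar DLT: solve 8×8 A·h = b for H (H[2,2]=1):
  H  [+844.33514 +291.23316 +509.61610]
  H  [-383.61390 +1512.82410 +217.75038]
  H  [-0.30172 +0.23120 +1.00000]
B = K⁻¹H; ‖b₁‖=1.882579, ‖b₂‖=1.882579; λ = 2/(‖b₁‖+‖b₂‖) = 0.531186, sign → tz>0 ⇒ λ=+0.531186
r₁ = λ·B[:,0] = (+0.96483,-0.20838,-0.16027); r₂ = λ·B[:,1] = (+0.22896,+0.96566,+0.12281)
r₃ = r₁×r₂ = (+0.12918,-0.15519,+0.97940); SVD([r₁ r₂ r₃]) → R = UVᵀ:
  R  [+0.96483 +0.22896 +0.12918]
  R  [-0.20838 +0.96566 -0.15519]
  R  [-0.16027 +0.12281 +0.97940]
t = (+0.21623, -0.00612, +0.53119) m
tr R = 2.909890; θ = arccos((tr R − 1)/2) = 0.301323 rad = 17.265°
axis k = ((R−Rᵀ)₃₂, (R−Rᵀ)₁₃, (R−Rᵀ)₂₁) / (2 sinθ) = (+0.468347, +0.487643, -0.736788)
rvec = θ·k = (+0.141123, +0.146938, -0.222011)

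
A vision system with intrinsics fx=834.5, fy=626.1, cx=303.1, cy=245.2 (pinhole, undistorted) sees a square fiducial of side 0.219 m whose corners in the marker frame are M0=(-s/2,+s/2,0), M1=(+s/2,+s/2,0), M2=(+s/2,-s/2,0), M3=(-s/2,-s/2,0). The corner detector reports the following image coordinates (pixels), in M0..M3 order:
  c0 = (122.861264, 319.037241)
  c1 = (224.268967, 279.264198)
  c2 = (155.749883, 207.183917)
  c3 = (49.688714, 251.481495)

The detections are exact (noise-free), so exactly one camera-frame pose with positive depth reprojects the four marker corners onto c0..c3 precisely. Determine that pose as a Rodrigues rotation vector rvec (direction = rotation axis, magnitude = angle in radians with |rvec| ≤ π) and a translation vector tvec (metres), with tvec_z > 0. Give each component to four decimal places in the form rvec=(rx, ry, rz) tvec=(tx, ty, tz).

rvec=(0.4804, 0.0673, -0.5136) tvec=(-0.2905, 0.0481, 1.4734)

Intrinsics K: fx=834.5, fy=626.1, cx=303.1, cy=245.2
Marker side s = 0.219 m; corners in marker frame (Z=0):
  M0 = (-0.1095, +0.1095, 0)
  M1 = (+0.1095, +0.1095, 0)
  M2 = (+0.1095, -0.1095, 0)
  M3 = (-0.1095, -0.1095, 0)
Detected image corners:
  c0 = (122.861264, 319.037241) px
  c1 = (224.268967, 279.264198) px
  c2 = (155.749883, 207.183917) px
  c3 = (49.688714, 251.481495) px
Planar DLT: solve 8×8 A·h = b for H (H[2,2]=1):
  H  [+456.44322 +363.47405 +138.56612]
  H  [-223.93215 +394.86251 +265.62545]
  H  [-0.12230 +0.28836 +1.00000]
B = K⁻¹H; ‖b₁‖=0.678712, ‖b₂‖=0.678712; λ = 2/(‖b₁‖+‖b₂‖) = 1.473380, sign → tz>0 ⇒ λ=+1.473380
r₁ = λ·B[:,0] = (+0.87134,-0.45640,-0.18019); r₂ = λ·B[:,1] = (+0.48743,+0.76283,+0.42487)
r₃ = r₁×r₂ = (-0.05646,-0.45803,+0.88714); SVD([r₁ r₂ r₃]) → R = UVᵀ:
  R  [+0.87134 +0.48743 -0.05646]
  R  [-0.45640 +0.76283 -0.45803]
  R  [-0.18019 +0.42487 +0.88714]
t = (-0.29050, +0.04807, +1.47338) m
tr R = 2.521304; θ = arccos((tr R − 1)/2) = 0.706480 rad = 40.478°
axis k = ((R−Rᵀ)₃₂, (R−Rᵀ)₁₃, (R−Rᵀ)₂₁) / (2 sinθ) = (+0.680031, +0.095305, -0.726963)
rvec = θ·k = (+0.480428, +0.067331, -0.513585)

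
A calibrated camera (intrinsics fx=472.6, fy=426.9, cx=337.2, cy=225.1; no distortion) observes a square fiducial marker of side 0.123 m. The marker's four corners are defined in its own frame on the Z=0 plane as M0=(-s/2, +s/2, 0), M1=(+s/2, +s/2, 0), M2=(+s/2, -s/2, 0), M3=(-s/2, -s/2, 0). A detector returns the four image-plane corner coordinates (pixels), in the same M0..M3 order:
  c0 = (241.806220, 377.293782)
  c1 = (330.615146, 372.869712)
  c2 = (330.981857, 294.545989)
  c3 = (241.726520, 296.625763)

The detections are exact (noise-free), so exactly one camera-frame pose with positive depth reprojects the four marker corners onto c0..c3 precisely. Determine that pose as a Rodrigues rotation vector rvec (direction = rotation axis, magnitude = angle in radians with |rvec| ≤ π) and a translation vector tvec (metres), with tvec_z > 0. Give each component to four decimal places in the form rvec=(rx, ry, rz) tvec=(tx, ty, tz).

Intrinsics K: fx=472.6, fy=426.9, cx=337.2, cy=225.1
Marker side s = 0.123 m; corners in marker frame (Z=0):
  M0 = (-0.0615, +0.0615, 0)
  M1 = (+0.0615, +0.0615, 0)
  M2 = (+0.0615, -0.0615, 0)
  M3 = (-0.0615, -0.0615, 0)
Detected image corners:
  c0 = (241.806220, 377.293782) px
  c1 = (330.615146, 372.869712) px
  c2 = (330.981857, 294.545989) px
  c3 = (241.726520, 296.625763) px
Planar DLT: solve 8×8 A·h = b for H (H[2,2]=1):
  H  [+792.95269 +10.58794 +286.94324]
  H  [+54.49906 +659.96664 +335.41027]
  H  [+0.24144 +0.04115 +1.00000]
B = K⁻¹H; ‖b₁‖=1.524823, ‖b₂‖=1.524823; λ = 2/(‖b₁‖+‖b₂‖) = 0.655814, sign → tz>0 ⇒ λ=+0.655814
r₁ = λ·B[:,0] = (+0.98739,+0.00023,+0.15834); r₂ = λ·B[:,1] = (-0.00456,+0.99963,+0.02699)
r₃ = r₁×r₂ = (-0.15827,-0.02737,+0.98702); SVD([r₁ r₂ r₃]) → R = UVᵀ:
  R  [+0.98739 -0.00456 -0.15827]
  R  [+0.00023 +0.99963 -0.02737]
  R  [+0.15834 +0.02699 +0.98702]
t = (-0.06974, +0.16946, +0.65581) m
tr R = 2.974027; θ = arccos((tr R − 1)/2) = 0.161337 rad = 9.244°
axis k = ((R−Rᵀ)₃₂, (R−Rᵀ)₁₃, (R−Rᵀ)₂₁) / (2 sinθ) = (+0.169202, -0.985468, +0.014933)
rvec = θ·k = (+0.027299, -0.158993, +0.002409)

rvec=(0.0273, -0.1590, 0.0024) tvec=(-0.0697, 0.1695, 0.6558)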